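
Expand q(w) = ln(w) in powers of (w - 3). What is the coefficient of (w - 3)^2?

Compute the successive derivatives at the expansion point and divide by k!.
q(3) = ln(3)
q′(3) = 1/3
q′′(3) = -1/9
So c_2 = q′′(3)/2! = -1/18.

-1/18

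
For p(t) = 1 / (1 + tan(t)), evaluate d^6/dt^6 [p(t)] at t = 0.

Write 1/(1+u) = 1 - u + u^2 - u^3 + ... and substitute the series for u.
The coefficient of t^6 in the expansion is 122/45, so p^(6)(0) = 6! * (122/45) = 1952.

1952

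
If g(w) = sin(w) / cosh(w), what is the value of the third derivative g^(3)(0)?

-4

Write the quotient as an unknown series and match coefficients against numerator = denominator · series.
From the series, [w^3] g = -2/3; multiply by 3! = 6 to get -4.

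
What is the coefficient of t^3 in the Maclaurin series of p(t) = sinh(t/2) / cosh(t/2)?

-1/24

Invert the denominator's series and multiply.
p(0) = 0
p′(0) = 1/2
p′′(0) = 0
p′′′(0) = -1/4
So c_3 = p′′′(0)/3! = -1/24.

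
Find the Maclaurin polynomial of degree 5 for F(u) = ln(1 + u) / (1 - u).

47*u^5/60 + 7*u^4/12 + 5*u^3/6 + u^2/2 + u

Multiply the numerator's expansion by the denominator's geometric series.
F(0) = 0
F′(0) = 1
F′′(0) = 1
F′′′(0) = 5
F^(4)(0) = 14
F^(5)(0) = 94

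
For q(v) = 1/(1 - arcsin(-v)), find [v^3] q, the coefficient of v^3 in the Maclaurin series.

-7/6

Substitute the inner expansion into the outer series and collect powers.
q(0) = 1
q′(0) = -1
q′′(0) = 2
q′′′(0) = -7
The Taylor polynomial is Σ q^(k)(0)/k! · v^k.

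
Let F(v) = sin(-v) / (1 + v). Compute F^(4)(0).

Take the Cauchy product of the two expansions.
From the series, [v^4] F = 5/6; multiply by 4! = 24 to get 20.

20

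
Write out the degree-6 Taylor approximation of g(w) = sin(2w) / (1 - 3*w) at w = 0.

2254*w^6/5 + 2254*w^5/15 + 50*w^4 + 50*w^3/3 + 6*w^2 + 2*w

Expand 1/(denominator) as a geometric series and multiply by the numerator's series.
g(0) = 0
g′(0) = 2
g′′(0) = 12
g′′′(0) = 100
g^(4)(0) = 1200
g^(5)(0) = 18032
g^(6)(0) = 324576
Then c_k = g^(k)(0)/k! gives each Taylor coefficient.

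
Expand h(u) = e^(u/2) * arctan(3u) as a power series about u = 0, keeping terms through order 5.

Multiply the two series term by term and collect like powers.
h(0) = 0
h′(0) = 3
h′′(0) = 3
h′′′(0) = -207/4
h^(4)(0) = -213/2
h^(5)(0) = 91167/16

30389*u^5/640 - 71*u^4/16 - 69*u^3/8 + 3*u^2/2 + 3*u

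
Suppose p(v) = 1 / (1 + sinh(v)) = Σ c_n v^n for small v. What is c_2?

Write 1/(1+u) = 1 - u + u^2 - u^3 + ... and substitute the series for u.
p(0) = 1
p′(0) = -1
p′′(0) = 2
So c_2 = p′′(0)/2! = 1.

1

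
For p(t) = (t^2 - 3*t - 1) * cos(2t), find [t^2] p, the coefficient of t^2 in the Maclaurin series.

Distribute the polynomial across the series and collect like powers.
p(0) = -1
p′(0) = -3
p′′(0) = 6
The Taylor polynomial is Σ p^(k)(0)/k! · t^k.

3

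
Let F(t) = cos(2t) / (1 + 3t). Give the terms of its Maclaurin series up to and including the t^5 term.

Write out both Maclaurin series and multiply, keeping only the needed powers.
F(0) = 1
F′(0) = -3
F′′(0) = 14
F′′′(0) = -126
F^(4)(0) = 1528
F^(5)(0) = -22920
Then c_k = F^(k)(0)/k! gives each Taylor coefficient.

-191*t^5 + 191*t^4/3 - 21*t^3 + 7*t^2 - 3*t + 1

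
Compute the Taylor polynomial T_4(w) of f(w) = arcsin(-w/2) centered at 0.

-w^3/48 - w/2

Use the known series and substitute for the argument.
[w^0] = 0;  [w^1] = -1/2;  [w^2] = 0;  [w^3] = -1/48;  [w^4] = 0.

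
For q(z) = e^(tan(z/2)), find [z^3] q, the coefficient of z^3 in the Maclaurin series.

Substitute the inner expansion into the outer series and collect powers.
q(0) = 1
q′(0) = 1/2
q′′(0) = 1/4
q′′′(0) = 3/8
Dividing each by k! gives the coefficients c_0, ..., c_3.

1/16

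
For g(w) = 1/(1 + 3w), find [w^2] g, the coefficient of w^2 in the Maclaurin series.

9

[w^0] = 1;  [w^1] = -3;  [w^2] = 9.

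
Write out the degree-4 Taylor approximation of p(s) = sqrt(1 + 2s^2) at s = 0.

-s^4/2 + s^2 + 1

p(0) = 1
p′(0) = 0
p′′(0) = 2
p′′′(0) = 0
p^(4)(0) = -12
The Taylor polynomial is Σ p^(k)(0)/k! · s^k.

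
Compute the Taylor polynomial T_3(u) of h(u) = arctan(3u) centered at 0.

-9*u^3 + 3*u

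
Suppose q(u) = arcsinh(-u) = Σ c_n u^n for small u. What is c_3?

1/6

q(0) = 0
q′(0) = -1
q′′(0) = 0
q′′′(0) = 1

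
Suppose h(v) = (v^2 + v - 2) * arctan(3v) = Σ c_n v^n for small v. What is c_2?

Shift and add copies of the series according to the polynomial's terms.
h(0) = 0
h′(0) = -6
h′′(0) = 6
So c_2 = h′′(0)/2! = 3.

3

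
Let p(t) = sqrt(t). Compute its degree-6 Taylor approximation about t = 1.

-21*(t - 1)^6/1024 + 7*(t - 1)^5/256 - 5*(t - 1)^4/128 + (t - 1)^3/16 - (t - 1)^2/8 + (t - 1)/2 + 1

p(1) = 1
p′(1) = 1/2
p′′(1) = -1/4
p′′′(1) = 3/8
p^(4)(1) = -15/16
p^(5)(1) = 105/32
p^(6)(1) = -945/64
Dividing each by k! gives the coefficients c_0, ..., c_6.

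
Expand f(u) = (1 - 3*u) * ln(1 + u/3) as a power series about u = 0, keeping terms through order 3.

29*u^3/162 - 19*u^2/18 + u/3

Shift and add copies of the series according to the polynomial's terms.
f(0) = 0
f′(0) = 1/3
f′′(0) = -19/9
f′′′(0) = 29/27
The Taylor polynomial is Σ f^(k)(0)/k! · u^k.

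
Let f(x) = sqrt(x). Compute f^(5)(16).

105/8388608

From the series, [(x - 16)^5] f = 7/67108864; multiply by 5! = 120 to get 105/8388608.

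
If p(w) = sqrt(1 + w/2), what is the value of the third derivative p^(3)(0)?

The coefficient of w^3 in the expansion is 1/128, so p′′′(0) = 3! * (1/128) = 3/64.

3/64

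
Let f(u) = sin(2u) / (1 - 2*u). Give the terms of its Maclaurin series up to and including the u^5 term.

404*u^5/15 + 40*u^4/3 + 20*u^3/3 + 4*u^2 + 2*u

Use 1/(1 - r) = Σ r^k on the denominator, then take the Cauchy product.
f(0) = 0
f′(0) = 2
f′′(0) = 8
f′′′(0) = 40
f^(4)(0) = 320
f^(5)(0) = 3232
Then c_k = f^(k)(0)/k! gives each Taylor coefficient.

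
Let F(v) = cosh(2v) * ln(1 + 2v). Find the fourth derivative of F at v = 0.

-192

Multiply the two series term by term and collect like powers.
From the series, [v^4] F = -8; multiply by 4! = 24 to get -192.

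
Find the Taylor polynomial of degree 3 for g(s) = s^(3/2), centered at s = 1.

-(s - 1)^3/16 + 3*(s - 1)^2/8 + 3*(s - 1)/2 + 1

[(s - 1)^0] = 1;  [(s - 1)^1] = 3/2;  [(s - 1)^2] = 3/8;  [(s - 1)^3] = -1/16.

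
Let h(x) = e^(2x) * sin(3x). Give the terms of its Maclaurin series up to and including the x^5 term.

-199*x^5/40 - 5*x^4 + 3*x^3/2 + 6*x^2 + 3*x

Take the Cauchy product of the two expansions.
h(0) = 0
h′(0) = 3
h′′(0) = 12
h′′′(0) = 9
h^(4)(0) = -120
h^(5)(0) = -597
Then c_k = h^(k)(0)/k! gives each Taylor coefficient.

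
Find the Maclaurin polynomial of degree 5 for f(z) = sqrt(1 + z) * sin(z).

Expand each factor separately, then convolve coefficients.

-19*z^5/1920 - z^4/48 - 7*z^3/24 + z^2/2 + z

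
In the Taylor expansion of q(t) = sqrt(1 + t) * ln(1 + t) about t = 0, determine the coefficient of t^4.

1/24

Multiply the two series term by term and collect like powers.
q(0) = 0
q′(0) = 1
q′′(0) = 0
q′′′(0) = -1/4
q^(4)(0) = 1
So c_4 = q^(4)(0)/4! = 1/24.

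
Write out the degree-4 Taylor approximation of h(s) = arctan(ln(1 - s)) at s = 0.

Substitute the inner expansion into the outer series and collect powers.

s^4/4 - s^2/2 - s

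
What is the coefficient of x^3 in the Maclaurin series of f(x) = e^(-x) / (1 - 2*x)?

29/6

Multiply the numerator's expansion by the denominator's geometric series.
f(0) = 1
f′(0) = 1
f′′(0) = 5
f′′′(0) = 29
The Taylor polynomial is Σ f^(k)(0)/k! · x^k.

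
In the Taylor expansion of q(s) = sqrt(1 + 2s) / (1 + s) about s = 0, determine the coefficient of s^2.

Take the Cauchy product of the two expansions.

-1/2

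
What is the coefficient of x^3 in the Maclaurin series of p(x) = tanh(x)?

[x^0] = 0;  [x^1] = 1;  [x^2] = 0;  [x^3] = -1/3.

-1/3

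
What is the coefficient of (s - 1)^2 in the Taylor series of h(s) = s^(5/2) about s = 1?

h(1) = 1
h′(1) = 5/2
h′′(1) = 15/4
The Taylor polynomial is Σ h^(k)(1)/k! · (s - 1)^k.

15/8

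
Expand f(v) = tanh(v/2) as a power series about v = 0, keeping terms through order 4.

f(0) = 0
f′(0) = 1/2
f′′(0) = 0
f′′′(0) = -1/4
f^(4)(0) = 0

-v^3/24 + v/2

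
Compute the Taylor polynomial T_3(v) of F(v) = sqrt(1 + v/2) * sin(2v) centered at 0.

Take the Cauchy product of the two expansions.
[v^0] = 0;  [v^1] = 2;  [v^2] = 1/2;  [v^3] = -67/48.

-67*v^3/48 + v^2/2 + 2*v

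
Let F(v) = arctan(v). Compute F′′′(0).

Apply the Taylor formula c_k = f^(k)(a)/k!.
The coefficient of v^3 in the expansion is -1/3, so F′′′(0) = 3! * (-1/3) = -2.

-2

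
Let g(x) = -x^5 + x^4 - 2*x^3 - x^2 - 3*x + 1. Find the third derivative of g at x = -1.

Apply the Taylor formula c_k = f^(k)(a)/k!.
The coefficient of (x + 1)^3 in the expansion is -16, so g′′′(-1) = 3! * (-16) = -96.

-96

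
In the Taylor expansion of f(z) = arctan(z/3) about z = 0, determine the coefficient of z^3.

-1/81

f(0) = 0
f′(0) = 1/3
f′′(0) = 0
f′′′(0) = -2/27
Then c_k = f^(k)(0)/k! gives each Taylor coefficient.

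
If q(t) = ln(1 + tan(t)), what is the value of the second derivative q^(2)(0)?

-1

Let u equal the inner series; expand the outer function in u and truncate.
The coefficient of t^2 in the expansion is -1/2, so q′′(0) = 2! * (-1/2) = -1.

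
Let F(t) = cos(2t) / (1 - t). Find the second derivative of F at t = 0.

Write out both Maclaurin series and multiply, keeping only the needed powers.
The coefficient of t^2 in the expansion is -1, so F′′(0) = 2! * (-1) = -2.

-2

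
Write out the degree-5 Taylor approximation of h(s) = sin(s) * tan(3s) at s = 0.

17*s^4/2 + 3*s^2

Take the Cauchy product of the two expansions.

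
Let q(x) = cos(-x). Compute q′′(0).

-1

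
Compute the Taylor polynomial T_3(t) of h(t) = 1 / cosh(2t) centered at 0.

1 - 2*t^2

Invert the denominator's series and multiply.
[t^0] = 1;  [t^1] = 0;  [t^2] = -2;  [t^3] = 0.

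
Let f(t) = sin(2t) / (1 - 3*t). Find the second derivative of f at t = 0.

Multiply the numerator's expansion by the denominator's geometric series.
From the series, [t^2] f = 6; multiply by 2! = 2 to get 12.

12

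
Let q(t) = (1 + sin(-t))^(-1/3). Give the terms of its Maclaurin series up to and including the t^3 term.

19*t^3/162 + 2*t^2/9 + t/3 + 1

Compose series: expand the inner function first, then feed it into the outer expansion.
q(0) = 1
q′(0) = 1/3
q′′(0) = 4/9
q′′′(0) = 19/27
Then c_k = q^(k)(0)/k! gives each Taylor coefficient.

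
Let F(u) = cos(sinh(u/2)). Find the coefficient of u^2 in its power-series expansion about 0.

-1/8

Plug the Maclaurin series of the inner function into that of the outer and collect terms.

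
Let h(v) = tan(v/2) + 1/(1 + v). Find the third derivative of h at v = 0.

-23/4

Expand each term separately and add.
The coefficient of v^3 in the expansion is -23/24, so h′′′(0) = 3! * (-23/24) = -23/4.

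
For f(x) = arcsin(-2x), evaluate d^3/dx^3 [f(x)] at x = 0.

-8

The coefficient of x^3 in the expansion is -4/3, so f′′′(0) = 3! * (-4/3) = -8.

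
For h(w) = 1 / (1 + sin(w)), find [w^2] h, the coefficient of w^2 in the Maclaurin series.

Use the geometric series for the reciprocal, then substitute.
[w^0] = 1;  [w^1] = -1;  [w^2] = 1.

1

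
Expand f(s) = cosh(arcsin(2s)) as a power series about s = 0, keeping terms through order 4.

Plug the Maclaurin series of the inner function into that of the outer and collect terms.

10*s^4/3 + 2*s^2 + 1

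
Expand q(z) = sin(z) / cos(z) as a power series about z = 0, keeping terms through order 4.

Invert the denominator's series and multiply.

z^3/3 + z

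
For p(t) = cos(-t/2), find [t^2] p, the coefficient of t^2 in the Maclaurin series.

Apply the Taylor formula c_k = f^(k)(a)/k!.
p(0) = 1
p′(0) = 0
p′′(0) = -1/4
So c_2 = p′′(0)/2! = -1/8.

-1/8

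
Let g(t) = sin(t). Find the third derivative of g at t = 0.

From the series, [t^3] g = -1/6; multiply by 3! = 6 to get -1.

-1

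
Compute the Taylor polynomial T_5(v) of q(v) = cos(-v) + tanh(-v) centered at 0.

Combine the two series term by term.
q(0) = 1
q′(0) = -1
q′′(0) = -1
q′′′(0) = 2
q^(4)(0) = 1
q^(5)(0) = -16
The Taylor polynomial is Σ q^(k)(0)/k! · v^k.

-2*v^5/15 + v^4/24 + v^3/3 - v^2/2 - v + 1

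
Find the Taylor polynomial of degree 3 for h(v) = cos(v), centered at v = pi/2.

(v - pi/2)^3/6 - (v - pi/2)

h(pi/2) = 0
h′(pi/2) = -1
h′′(pi/2) = 0
h′′′(pi/2) = 1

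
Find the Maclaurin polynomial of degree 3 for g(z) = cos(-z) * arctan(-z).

Take the Cauchy product of the two expansions.
[z^0] = 0;  [z^1] = -1;  [z^2] = 0;  [z^3] = 5/6.

5*z^3/6 - z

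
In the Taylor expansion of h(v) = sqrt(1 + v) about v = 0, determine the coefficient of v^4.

-5/128

h(0) = 1
h′(0) = 1/2
h′′(0) = -1/4
h′′′(0) = 3/8
h^(4)(0) = -15/16
The Taylor polynomial is Σ h^(k)(0)/k! · v^k.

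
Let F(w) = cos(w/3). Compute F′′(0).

-1/9

From the series, [w^2] F = -1/18; multiply by 2! = 2 to get -1/9.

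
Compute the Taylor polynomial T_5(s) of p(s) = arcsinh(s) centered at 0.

[s^0] = 0;  [s^1] = 1;  [s^2] = 0;  [s^3] = -1/6;  [s^4] = 0;  [s^5] = 3/40.

3*s^5/40 - s^3/6 + s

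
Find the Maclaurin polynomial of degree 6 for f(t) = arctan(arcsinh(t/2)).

53*t^5/3840 - t^3/16 + t/2

Let u equal the inner series; expand the outer function in u and truncate.
f(0) = 0
f′(0) = 1/2
f′′(0) = 0
f′′′(0) = -3/8
f^(4)(0) = 0
f^(5)(0) = 53/32
f^(6)(0) = 0
Then c_k = f^(k)(0)/k! gives each Taylor coefficient.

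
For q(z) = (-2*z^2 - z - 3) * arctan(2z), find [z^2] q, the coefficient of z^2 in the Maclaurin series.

-2

Shift and add copies of the series according to the polynomial's terms.
q(0) = 0
q′(0) = -6
q′′(0) = -4
Dividing each by k! gives the coefficients c_0, ..., c_2.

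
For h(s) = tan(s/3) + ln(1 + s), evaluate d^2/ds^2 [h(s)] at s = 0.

Add the two expansions coefficient-wise.
The coefficient of s^2 in the expansion is -1/2, so h′′(0) = 2! * (-1/2) = -1.

-1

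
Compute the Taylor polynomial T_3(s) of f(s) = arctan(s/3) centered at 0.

f(0) = 0
f′(0) = 1/3
f′′(0) = 0
f′′′(0) = -2/27
Then c_k = f^(k)(0)/k! gives each Taylor coefficient.

-s^3/81 + s/3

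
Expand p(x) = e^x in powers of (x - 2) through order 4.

p(2) = e^(2)
p′(2) = e^(2)
p′′(2) = e^(2)
p′′′(2) = e^(2)
p^(4)(2) = e^(2)
Then c_k = p^(k)(2)/k! gives each Taylor coefficient.

(x - 2)^4*e^(2)/24 + (x - 2)^3*e^(2)/6 + (x - 2)^2*e^(2)/2 + (x - 2)*e^(2) + e^(2)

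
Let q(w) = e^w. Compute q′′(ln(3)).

The coefficient of (w - ln(3))^2 in the expansion is 3/2, so q′′(ln(3)) = 2! * (3/2) = 3.

3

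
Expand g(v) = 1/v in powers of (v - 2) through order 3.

Compute the successive derivatives at the expansion point and divide by k!.
g(2) = 1/2
g′(2) = -1/4
g′′(2) = 1/4
g′′′(2) = -3/8
Dividing each by k! gives the coefficients c_0, ..., c_3.

-(v - 2)^3/16 + (v - 2)^2/8 - (v - 2)/4 + 1/2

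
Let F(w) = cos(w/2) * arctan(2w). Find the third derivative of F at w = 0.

-35/2

Multiply the two series term by term and collect like powers.
The coefficient of w^3 in the expansion is -35/12, so F′′′(0) = 3! * (-35/12) = -35/2.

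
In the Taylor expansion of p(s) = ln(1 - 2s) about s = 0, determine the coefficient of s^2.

Differentiate repeatedly and evaluate at the center.
[s^0] = 0;  [s^1] = -2;  [s^2] = -2.

-2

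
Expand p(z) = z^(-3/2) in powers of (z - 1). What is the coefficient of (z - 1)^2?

p(1) = 1
p′(1) = -3/2
p′′(1) = 15/4

15/8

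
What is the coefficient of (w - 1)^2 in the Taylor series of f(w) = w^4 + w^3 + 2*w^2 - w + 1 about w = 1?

f(1) = 4
f′(1) = 10
f′′(1) = 22
So c_2 = f′′(1)/2! = 11.

11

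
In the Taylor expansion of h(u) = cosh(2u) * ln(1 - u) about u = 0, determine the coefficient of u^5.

Expand each factor separately, then convolve coefficients.
h(0) = 0
h′(0) = -1
h′′(0) = -1
h′′′(0) = -14
h^(4)(0) = -30
h^(5)(0) = -184

-23/15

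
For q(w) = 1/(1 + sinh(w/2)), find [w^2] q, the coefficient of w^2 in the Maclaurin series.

Compose series: expand the inner function first, then feed it into the outer expansion.
q(0) = 1
q′(0) = -1/2
q′′(0) = 1/2

1/4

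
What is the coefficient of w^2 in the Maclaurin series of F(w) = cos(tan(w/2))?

Let u equal the inner series; expand the outer function in u and truncate.
F(0) = 1
F′(0) = 0
F′′(0) = -1/4

-1/8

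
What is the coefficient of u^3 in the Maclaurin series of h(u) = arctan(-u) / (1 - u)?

Use 1/(1 - r) = Σ r^k on the denominator, then take the Cauchy product.
h(0) = 0
h′(0) = -1
h′′(0) = -2
h′′′(0) = -4
So c_3 = h′′′(0)/3! = -2/3.

-2/3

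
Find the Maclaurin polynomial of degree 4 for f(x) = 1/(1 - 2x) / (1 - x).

Take the Cauchy product of the two expansions.
[x^0] = 1;  [x^1] = 3;  [x^2] = 7;  [x^3] = 15;  [x^4] = 31.

31*x^4 + 15*x^3 + 7*x^2 + 3*x + 1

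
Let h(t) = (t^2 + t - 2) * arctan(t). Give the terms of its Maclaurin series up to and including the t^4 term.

Shift and add copies of the series according to the polynomial's terms.
h(0) = 0
h′(0) = -2
h′′(0) = 2
h′′′(0) = 10
h^(4)(0) = -8

-t^4/3 + 5*t^3/3 + t^2 - 2*t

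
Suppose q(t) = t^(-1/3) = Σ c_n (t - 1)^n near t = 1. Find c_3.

-14/81

[(t - 1)^0] = 1;  [(t - 1)^1] = -1/3;  [(t - 1)^2] = 2/9;  [(t - 1)^3] = -14/81.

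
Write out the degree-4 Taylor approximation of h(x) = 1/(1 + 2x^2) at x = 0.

4*x^4 - 2*x^2 + 1

h(0) = 1
h′(0) = 0
h′′(0) = -4
h′′′(0) = 0
h^(4)(0) = 96
The Taylor polynomial is Σ h^(k)(0)/k! · x^k.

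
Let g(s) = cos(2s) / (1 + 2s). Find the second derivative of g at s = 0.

Multiply the two series term by term and collect like powers.
The coefficient of s^2 in the expansion is 2, so g′′(0) = 2! * (2) = 4.

4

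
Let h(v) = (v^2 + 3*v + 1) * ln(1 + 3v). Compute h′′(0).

Multiply each power in the prefactor through the base expansion.
The coefficient of v^2 in the expansion is 9/2, so h′′(0) = 2! * (9/2) = 9.

9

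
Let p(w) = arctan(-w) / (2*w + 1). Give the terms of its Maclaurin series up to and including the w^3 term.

Multiply the numerator's expansion by the denominator's geometric series.
[w^0] = 0;  [w^1] = -1;  [w^2] = 2;  [w^3] = -11/3.

-11*w^3/3 + 2*w^2 - w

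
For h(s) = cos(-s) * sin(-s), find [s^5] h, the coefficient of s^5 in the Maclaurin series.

Multiply the two series term by term and collect like powers.
h(0) = 0
h′(0) = -1
h′′(0) = 0
h′′′(0) = 4
h^(4)(0) = 0
h^(5)(0) = -16
Then c_k = h^(k)(0)/k! gives each Taylor coefficient.

-2/15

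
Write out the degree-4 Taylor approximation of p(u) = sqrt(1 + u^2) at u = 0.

-u^4/8 + u^2/2 + 1

Compute the successive derivatives at the expansion point and divide by k!.
p(0) = 1
p′(0) = 0
p′′(0) = 1
p′′′(0) = 0
p^(4)(0) = -3
Dividing each by k! gives the coefficients c_0, ..., c_4.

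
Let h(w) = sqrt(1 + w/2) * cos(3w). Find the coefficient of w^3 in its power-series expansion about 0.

-143/128

Multiply the two series term by term and collect like powers.
[w^0] = 1;  [w^1] = 1/4;  [w^2] = -145/32;  [w^3] = -143/128.
So c_3 = h′′′(0)/3! = -143/128.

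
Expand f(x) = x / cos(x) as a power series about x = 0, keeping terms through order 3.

Divide the numerator series by the denominator series (power-series long division).
[x^0] = 0;  [x^1] = 1;  [x^2] = 0;  [x^3] = 1/2.

x^3/2 + x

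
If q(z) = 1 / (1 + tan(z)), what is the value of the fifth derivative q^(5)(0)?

Write 1/(1+u) = 1 - u + u^2 - u^3 + ... and substitute the series for u.
The coefficient of z^5 in the expansion is -32/15, so q^(5)(0) = 5! * (-32/15) = -256.

-256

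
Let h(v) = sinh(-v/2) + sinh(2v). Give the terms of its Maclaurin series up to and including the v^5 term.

341*v^5/1280 + 21*v^3/16 + 3*v/2

Add the two expansions coefficient-wise.
h(0) = 0
h′(0) = 3/2
h′′(0) = 0
h′′′(0) = 63/8
h^(4)(0) = 0
h^(5)(0) = 1023/32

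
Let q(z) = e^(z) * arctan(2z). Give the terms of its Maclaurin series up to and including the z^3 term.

Take the Cauchy product of the two expansions.
q(0) = 0
q′(0) = 2
q′′(0) = 4
q′′′(0) = -10

-5*z^3/3 + 2*z^2 + 2*z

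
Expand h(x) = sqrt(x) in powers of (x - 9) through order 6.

-7*(x - 9)^6/60466176 + 7*(x - 9)^5/5038848 - 5*(x - 9)^4/279936 + (x - 9)^3/3888 - (x - 9)^2/216 + (x - 9)/6 + 3

[(x - 9)^0] = 3;  [(x - 9)^1] = 1/6;  [(x - 9)^2] = -1/216;  [(x - 9)^3] = 1/3888;  [(x - 9)^4] = -5/279936;  [(x - 9)^5] = 7/5038848;  [(x - 9)^6] = -7/60466176.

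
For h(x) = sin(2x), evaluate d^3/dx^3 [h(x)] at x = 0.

The coefficient of x^3 in the expansion is -4/3, so h′′′(0) = 3! * (-4/3) = -8.

-8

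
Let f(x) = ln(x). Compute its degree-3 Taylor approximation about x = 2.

(x - 2)^3/24 - (x - 2)^2/8 + (x - 2)/2 + ln(2)

Compute the successive derivatives at the expansion point and divide by k!.
[(x - 2)^0] = ln(2);  [(x - 2)^1] = 1/2;  [(x - 2)^2] = -1/8;  [(x - 2)^3] = 1/24.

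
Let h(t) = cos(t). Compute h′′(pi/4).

From the series, [(t - pi/4)^2] h = -sqrt(2)/4; multiply by 2! = 2 to get -sqrt(2)/2.

-sqrt(2)/2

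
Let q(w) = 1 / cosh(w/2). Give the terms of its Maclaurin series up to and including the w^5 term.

5*w^4/384 - w^2/8 + 1

Invert the denominator's series and multiply.
[w^0] = 1;  [w^1] = 0;  [w^2] = -1/8;  [w^3] = 0;  [w^4] = 5/384;  [w^5] = 0.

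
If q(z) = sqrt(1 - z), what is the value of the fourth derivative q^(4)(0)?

-15/16

The coefficient of z^4 in the expansion is -5/128, so q^(4)(0) = 4! * (-5/128) = -15/16.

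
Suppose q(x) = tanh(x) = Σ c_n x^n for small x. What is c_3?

[x^0] = 0;  [x^1] = 1;  [x^2] = 0;  [x^3] = -1/3.
So c_3 = q′′′(0)/3! = -1/3.

-1/3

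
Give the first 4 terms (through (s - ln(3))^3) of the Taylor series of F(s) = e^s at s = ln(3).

(s - ln(3))^3/2 + 3*(s - ln(3))^2/2 + 3*(s - ln(3)) + 3

F(ln(3)) = 3
F′(ln(3)) = 3
F′′(ln(3)) = 3
F′′′(ln(3)) = 3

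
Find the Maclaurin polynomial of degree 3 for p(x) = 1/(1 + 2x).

Differentiate repeatedly and evaluate at the center.
p(0) = 1
p′(0) = -2
p′′(0) = 8
p′′′(0) = -48

-8*x^3 + 4*x^2 - 2*x + 1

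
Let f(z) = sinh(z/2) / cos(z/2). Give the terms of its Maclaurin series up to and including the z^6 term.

3*z^5/320 + z^3/12 + z/2

Invert the denominator's series and multiply.
f(0) = 0
f′(0) = 1/2
f′′(0) = 0
f′′′(0) = 1/2
f^(4)(0) = 0
f^(5)(0) = 9/8
f^(6)(0) = 0
Then c_k = f^(k)(0)/k! gives each Taylor coefficient.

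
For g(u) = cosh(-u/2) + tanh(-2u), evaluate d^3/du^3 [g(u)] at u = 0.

16

Expand each term separately and add.
The coefficient of u^3 in the expansion is 8/3, so g′′′(0) = 3! * (8/3) = 16.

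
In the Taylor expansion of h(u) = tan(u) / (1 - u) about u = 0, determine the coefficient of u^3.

4/3

Take the Cauchy product of the two expansions.
h(0) = 0
h′(0) = 1
h′′(0) = 2
h′′′(0) = 8
Dividing each by k! gives the coefficients c_0, ..., c_3.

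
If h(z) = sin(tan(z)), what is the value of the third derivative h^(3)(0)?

1

Let u equal the inner series; expand the outer function in u and truncate.
From the series, [z^3] h = 1/6; multiply by 3! = 6 to get 1.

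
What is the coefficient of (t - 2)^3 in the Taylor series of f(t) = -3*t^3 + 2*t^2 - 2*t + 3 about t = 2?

f(2) = -17
f′(2) = -30
f′′(2) = -32
f′′′(2) = -18

-3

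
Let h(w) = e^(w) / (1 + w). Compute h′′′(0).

Write out both Maclaurin series and multiply, keeping only the needed powers.
The coefficient of w^3 in the expansion is -1/3, so h′′′(0) = 3! * (-1/3) = -2.

-2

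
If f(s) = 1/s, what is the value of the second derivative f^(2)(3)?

2/27

Compute the successive derivatives at the expansion point and divide by k!.
From the series, [(s - 3)^2] f = 1/27; multiply by 2! = 2 to get 2/27.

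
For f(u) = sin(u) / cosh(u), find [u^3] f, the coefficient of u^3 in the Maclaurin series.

-2/3

Invert the denominator's series and multiply.
f(0) = 0
f′(0) = 1
f′′(0) = 0
f′′′(0) = -4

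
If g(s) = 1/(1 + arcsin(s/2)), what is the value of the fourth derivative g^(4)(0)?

2

Plug the Maclaurin series of the inner function into that of the outer and collect terms.
From the series, [s^4] g = 1/12; multiply by 4! = 24 to get 2.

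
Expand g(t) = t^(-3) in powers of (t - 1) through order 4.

15*(t - 1)^4 - 10*(t - 1)^3 + 6*(t - 1)^2 - 3*(t - 1) + 1

Use the known series and substitute for the argument.
g(1) = 1
g′(1) = -3
g′′(1) = 12
g′′′(1) = -60
g^(4)(1) = 360
Dividing each by k! gives the coefficients c_0, ..., c_4.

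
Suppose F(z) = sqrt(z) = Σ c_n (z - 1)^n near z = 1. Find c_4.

F(1) = 1
F′(1) = 1/2
F′′(1) = -1/4
F′′′(1) = 3/8
F^(4)(1) = -15/16
So c_4 = F^(4)(1)/4! = -5/128.

-5/128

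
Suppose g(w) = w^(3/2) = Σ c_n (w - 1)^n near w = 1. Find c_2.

3/8

[(w - 1)^0] = 1;  [(w - 1)^1] = 3/2;  [(w - 1)^2] = 3/8.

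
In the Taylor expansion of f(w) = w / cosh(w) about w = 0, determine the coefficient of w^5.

5/24

Write the quotient as an unknown series and match coefficients against numerator = denominator · series.
f(0) = 0
f′(0) = 1
f′′(0) = 0
f′′′(0) = -3
f^(4)(0) = 0
f^(5)(0) = 25
So c_5 = f^(5)(0)/5! = 5/24.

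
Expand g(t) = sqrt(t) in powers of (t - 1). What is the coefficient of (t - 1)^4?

Apply the Taylor formula c_k = f^(k)(a)/k!.
g(1) = 1
g′(1) = 1/2
g′′(1) = -1/4
g′′′(1) = 3/8
g^(4)(1) = -15/16
Then c_k = g^(k)(1)/k! gives each Taylor coefficient.

-5/128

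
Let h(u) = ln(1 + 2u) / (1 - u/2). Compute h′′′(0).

13

Multiply the two series term by term and collect like powers.
From the series, [u^3] h = 13/6; multiply by 3! = 6 to get 13.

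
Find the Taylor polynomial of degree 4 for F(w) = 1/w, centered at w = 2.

Use the known series and substitute for the argument.
F(2) = 1/2
F′(2) = -1/4
F′′(2) = 1/4
F′′′(2) = -3/8
F^(4)(2) = 3/4
Then c_k = F^(k)(2)/k! gives each Taylor coefficient.

(w - 2)^4/32 - (w - 2)^3/16 + (w - 2)^2/8 - (w - 2)/4 + 1/2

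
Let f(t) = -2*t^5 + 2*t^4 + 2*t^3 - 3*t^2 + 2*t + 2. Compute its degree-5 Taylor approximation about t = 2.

f(2) = -22
f′(2) = -82
f′′(2) = -206
f′′′(2) = -372
f^(4)(2) = -432
f^(5)(2) = -240
Dividing each by k! gives the coefficients c_0, ..., c_5.

-2*(t - 2)^5 - 18*(t - 2)^4 - 62*(t - 2)^3 - 103*(t - 2)^2 - 82*(t - 2) - 22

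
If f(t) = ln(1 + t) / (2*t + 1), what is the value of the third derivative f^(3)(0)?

Use 1/(1 - r) = Σ r^k on the denominator, then take the Cauchy product.
From the series, [t^3] f = 16/3; multiply by 3! = 6 to get 32.

32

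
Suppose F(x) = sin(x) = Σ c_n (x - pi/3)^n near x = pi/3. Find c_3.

-1/12

Apply the Taylor formula c_k = f^(k)(a)/k!.
[(x - pi/3)^0] = sqrt(3)/2;  [(x - pi/3)^1] = 1/2;  [(x - pi/3)^2] = -sqrt(3)/4;  [(x - pi/3)^3] = -1/12.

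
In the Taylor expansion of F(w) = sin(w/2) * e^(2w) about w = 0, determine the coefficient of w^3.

Expand each factor separately, then convolve coefficients.
F(0) = 0
F′(0) = 1/2
F′′(0) = 2
F′′′(0) = 47/8
Dividing each by k! gives the coefficients c_0, ..., c_3.

47/48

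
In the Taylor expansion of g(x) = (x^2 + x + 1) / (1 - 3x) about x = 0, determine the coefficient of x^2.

Multiply each power in the prefactor through the base expansion.
g(0) = 1
g′(0) = 4
g′′(0) = 26
So c_2 = g′′(0)/2! = 13.

13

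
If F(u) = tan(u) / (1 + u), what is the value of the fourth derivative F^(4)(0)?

-32

Write out both Maclaurin series and multiply, keeping only the needed powers.
The coefficient of u^4 in the expansion is -4/3, so F^(4)(0) = 4! * (-4/3) = -32.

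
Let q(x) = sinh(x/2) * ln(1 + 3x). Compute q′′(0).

3

Expand each factor separately, then convolve coefficients.
The coefficient of x^2 in the expansion is 3/2, so q′′(0) = 2! * (3/2) = 3.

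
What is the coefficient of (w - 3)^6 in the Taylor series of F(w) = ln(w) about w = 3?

-1/4374

[(w - 3)^0] = ln(3);  [(w - 3)^1] = 1/3;  [(w - 3)^2] = -1/18;  [(w - 3)^3] = 1/81;  [(w - 3)^4] = -1/324;  [(w - 3)^5] = 1/1215;  [(w - 3)^6] = -1/4374.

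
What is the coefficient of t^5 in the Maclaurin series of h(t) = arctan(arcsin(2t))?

Let u equal the inner series; expand the outer function in u and truncate.
h(0) = 0
h′(0) = 2
h′′(0) = 0
h′′′(0) = -8
h^(4)(0) = 0
h^(5)(0) = 416
The Taylor polynomial is Σ h^(k)(0)/k! · t^k.

52/15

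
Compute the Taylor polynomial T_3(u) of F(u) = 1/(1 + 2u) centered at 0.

Use the known series and substitute for the argument.
[u^0] = 1;  [u^1] = -2;  [u^2] = 4;  [u^3] = -8.

-8*u^3 + 4*u^2 - 2*u + 1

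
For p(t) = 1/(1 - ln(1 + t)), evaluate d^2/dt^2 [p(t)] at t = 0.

Plug the Maclaurin series of the inner function into that of the outer and collect terms.
The coefficient of t^2 in the expansion is 1/2, so p′′(0) = 2! * (1/2) = 1.

1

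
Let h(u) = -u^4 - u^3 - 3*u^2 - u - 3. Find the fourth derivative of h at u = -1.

From the series, [(u + 1)^4] h = -1; multiply by 4! = 24 to get -24.

-24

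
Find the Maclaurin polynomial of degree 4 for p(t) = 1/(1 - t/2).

t^4/16 + t^3/8 + t^2/4 + t/2 + 1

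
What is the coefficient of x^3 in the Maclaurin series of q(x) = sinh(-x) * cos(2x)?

Write out both Maclaurin series and multiply, keeping only the needed powers.
[x^0] = 0;  [x^1] = -1;  [x^2] = 0;  [x^3] = 11/6.

11/6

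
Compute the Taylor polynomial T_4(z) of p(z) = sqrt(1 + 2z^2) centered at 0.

[z^0] = 1;  [z^1] = 0;  [z^2] = 1;  [z^3] = 0;  [z^4] = -1/2.

-z^4/2 + z^2 + 1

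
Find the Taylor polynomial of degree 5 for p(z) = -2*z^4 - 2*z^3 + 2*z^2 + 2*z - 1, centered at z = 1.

-2*(z - 1)^4 - 10*(z - 1)^3 - 16*(z - 1)^2 - 8*(z - 1) - 1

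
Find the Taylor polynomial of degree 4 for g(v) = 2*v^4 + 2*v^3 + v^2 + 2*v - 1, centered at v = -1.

2*(v + 1)^4 - 6*(v + 1)^3 + 7*(v + 1)^2 - 2*(v + 1) - 2

g(-1) = -2
g′(-1) = -2
g′′(-1) = 14
g′′′(-1) = -36
g^(4)(-1) = 48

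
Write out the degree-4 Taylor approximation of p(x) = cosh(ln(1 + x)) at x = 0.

x^4/2 - x^3/2 + x^2/2 + 1

Let u equal the inner series; expand the outer function in u and truncate.
p(0) = 1
p′(0) = 0
p′′(0) = 1
p′′′(0) = -3
p^(4)(0) = 12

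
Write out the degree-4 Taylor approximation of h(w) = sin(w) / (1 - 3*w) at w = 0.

Expand 1/(denominator) as a geometric series and multiply by the numerator's series.
h(0) = 0
h′(0) = 1
h′′(0) = 6
h′′′(0) = 53
h^(4)(0) = 636
The Taylor polynomial is Σ h^(k)(0)/k! · w^k.

53*w^4/2 + 53*w^3/6 + 3*w^2 + w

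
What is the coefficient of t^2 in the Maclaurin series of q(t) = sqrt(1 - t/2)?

q(0) = 1
q′(0) = -1/4
q′′(0) = -1/16
Dividing each by k! gives the coefficients c_0, ..., c_2.

-1/32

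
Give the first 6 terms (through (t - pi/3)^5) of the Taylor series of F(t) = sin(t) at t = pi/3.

Apply the Taylor formula c_k = f^(k)(a)/k!.
F(pi/3) = sqrt(3)/2
F′(pi/3) = 1/2
F′′(pi/3) = -sqrt(3)/2
F′′′(pi/3) = -1/2
F^(4)(pi/3) = sqrt(3)/2
F^(5)(pi/3) = 1/2
The Taylor polynomial is Σ F^(k)(pi/3)/k! · (t - pi/3)^k.

(t - pi/3)^5/240 + sqrt(3)*(t - pi/3)^4/48 - (t - pi/3)^3/12 - sqrt(3)*(t - pi/3)^2/4 + (t - pi/3)/2 + sqrt(3)/2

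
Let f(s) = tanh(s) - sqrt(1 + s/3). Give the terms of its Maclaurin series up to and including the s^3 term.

-145*s^3/432 + s^2/72 + 5*s/6 - 1

Add the two expansions coefficient-wise.
[s^0] = -1;  [s^1] = 5/6;  [s^2] = 1/72;  [s^3] = -145/432.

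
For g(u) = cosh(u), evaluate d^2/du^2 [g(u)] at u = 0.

From the series, [u^2] g = 1/2; multiply by 2! = 2 to get 1.

1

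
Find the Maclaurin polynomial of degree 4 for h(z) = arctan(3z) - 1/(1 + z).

Expand each term separately and add.
h(0) = -1
h′(0) = 4
h′′(0) = -2
h′′′(0) = -48
h^(4)(0) = -24

-z^4 - 8*z^3 - z^2 + 4*z - 1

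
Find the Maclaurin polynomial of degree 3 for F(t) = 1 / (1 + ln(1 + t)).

Use the geometric series for the reciprocal, then substitute.
F(0) = 1
F′(0) = -1
F′′(0) = 3
F′′′(0) = -14

-7*t^3/3 + 3*t^2/2 - t + 1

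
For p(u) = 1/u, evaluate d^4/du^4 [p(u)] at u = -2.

-3/4

The coefficient of (u + 2)^4 in the expansion is -1/32, so p^(4)(-2) = 4! * (-1/32) = -3/4.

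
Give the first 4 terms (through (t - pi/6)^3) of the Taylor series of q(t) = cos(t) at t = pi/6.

q(pi/6) = sqrt(3)/2
q′(pi/6) = -1/2
q′′(pi/6) = -sqrt(3)/2
q′′′(pi/6) = 1/2
The Taylor polynomial is Σ q^(k)(pi/6)/k! · (t - pi/6)^k.

(t - pi/6)^3/12 - sqrt(3)*(t - pi/6)^2/4 - (t - pi/6)/2 + sqrt(3)/2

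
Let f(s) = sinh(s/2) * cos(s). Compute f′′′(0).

Write out both Maclaurin series and multiply, keeping only the needed powers.
The coefficient of s^3 in the expansion is -11/48, so f′′′(0) = 3! * (-11/48) = -11/8.

-11/8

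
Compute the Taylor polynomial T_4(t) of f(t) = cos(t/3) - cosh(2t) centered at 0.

-1295*t^4/1944 - 37*t^2/18

Add the two expansions coefficient-wise.
[t^0] = 0;  [t^1] = 0;  [t^2] = -37/18;  [t^3] = 0;  [t^4] = -1295/1944.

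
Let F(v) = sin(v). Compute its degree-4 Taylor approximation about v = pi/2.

[(v - pi/2)^0] = 1;  [(v - pi/2)^1] = 0;  [(v - pi/2)^2] = -1/2;  [(v - pi/2)^3] = 0;  [(v - pi/2)^4] = 1/24.

(v - pi/2)^4/24 - (v - pi/2)^2/2 + 1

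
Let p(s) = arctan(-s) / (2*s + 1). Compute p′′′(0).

-22

Use 1/(1 - r) = Σ r^k on the denominator, then take the Cauchy product.
The coefficient of s^3 in the expansion is -11/3, so p′′′(0) = 3! * (-11/3) = -22.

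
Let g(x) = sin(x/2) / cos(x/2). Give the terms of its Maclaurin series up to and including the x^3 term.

Write the quotient as an unknown series and match coefficients against numerator = denominator · series.
[x^0] = 0;  [x^1] = 1/2;  [x^2] = 0;  [x^3] = 1/24.

x^3/24 + x/2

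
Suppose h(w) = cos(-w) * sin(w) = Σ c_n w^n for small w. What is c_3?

-2/3

Take the Cauchy product of the two expansions.
h(0) = 0
h′(0) = 1
h′′(0) = 0
h′′′(0) = -4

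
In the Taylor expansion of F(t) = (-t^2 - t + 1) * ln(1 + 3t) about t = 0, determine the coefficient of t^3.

21/2

Distribute the polynomial across the series and collect like powers.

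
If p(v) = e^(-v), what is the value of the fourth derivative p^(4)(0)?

1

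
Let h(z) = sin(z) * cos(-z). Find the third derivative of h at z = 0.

Take the Cauchy product of the two expansions.
The coefficient of z^3 in the expansion is -2/3, so h′′′(0) = 3! * (-2/3) = -4.

-4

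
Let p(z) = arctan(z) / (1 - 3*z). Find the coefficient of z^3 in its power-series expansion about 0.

Expand 1/(denominator) as a geometric series and multiply by the numerator's series.
[z^0] = 0;  [z^1] = 1;  [z^2] = 3;  [z^3] = 26/3.

26/3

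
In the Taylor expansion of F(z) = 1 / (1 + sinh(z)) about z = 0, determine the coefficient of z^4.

Write 1/(1+u) = 1 - u + u^2 - u^3 + ... and substitute the series for u.
[z^0] = 1;  [z^1] = -1;  [z^2] = 1;  [z^3] = -7/6;  [z^4] = 4/3.

4/3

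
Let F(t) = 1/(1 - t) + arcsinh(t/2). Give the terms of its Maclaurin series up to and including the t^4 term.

t^4 + 47*t^3/48 + t^2 + 3*t/2 + 1

Add the two expansions coefficient-wise.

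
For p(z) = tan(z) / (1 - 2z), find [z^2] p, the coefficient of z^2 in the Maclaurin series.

Take the Cauchy product of the two expansions.
[z^0] = 0;  [z^1] = 1;  [z^2] = 2.
So c_2 = p′′(0)/2! = 2.

2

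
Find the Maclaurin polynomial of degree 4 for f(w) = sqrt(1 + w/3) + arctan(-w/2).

Add the two expansions coefficient-wise.
[w^0] = 1;  [w^1] = -1/3;  [w^2] = -1/72;  [w^3] = 19/432;  [w^4] = -5/10368.

-5*w^4/10368 + 19*w^3/432 - w^2/72 - w/3 + 1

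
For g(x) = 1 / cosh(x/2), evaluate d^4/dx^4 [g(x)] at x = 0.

Invert the denominator's series and multiply.
The coefficient of x^4 in the expansion is 5/384, so g^(4)(0) = 4! * (5/384) = 5/16.

5/16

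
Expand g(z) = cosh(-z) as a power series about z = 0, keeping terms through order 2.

g(0) = 1
g′(0) = 0
g′′(0) = 1
Then c_k = g^(k)(0)/k! gives each Taylor coefficient.

z^2/2 + 1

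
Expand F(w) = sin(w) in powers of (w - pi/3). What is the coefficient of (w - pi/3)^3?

[(w - pi/3)^0] = sqrt(3)/2;  [(w - pi/3)^1] = 1/2;  [(w - pi/3)^2] = -sqrt(3)/4;  [(w - pi/3)^3] = -1/12.
So c_3 = F′′′(pi/3)/3! = -1/12.

-1/12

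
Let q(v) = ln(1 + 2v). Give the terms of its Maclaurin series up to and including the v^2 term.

-2*v^2 + 2*v

q(0) = 0
q′(0) = 2
q′′(0) = -4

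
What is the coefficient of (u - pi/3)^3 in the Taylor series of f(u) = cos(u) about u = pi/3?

[(u - pi/3)^0] = 1/2;  [(u - pi/3)^1] = -sqrt(3)/2;  [(u - pi/3)^2] = -1/4;  [(u - pi/3)^3] = sqrt(3)/12.

sqrt(3)/12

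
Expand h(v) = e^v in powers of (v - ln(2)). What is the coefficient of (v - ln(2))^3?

[(v - ln(2))^0] = 2;  [(v - ln(2))^1] = 2;  [(v - ln(2))^2] = 1;  [(v - ln(2))^3] = 1/3.
So c_3 = h′′′(ln(2))/3! = 1/3.

1/3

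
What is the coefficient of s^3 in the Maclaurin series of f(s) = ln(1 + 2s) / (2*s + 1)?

44/3

Use 1/(1 - r) = Σ r^k on the denominator, then take the Cauchy product.
f(0) = 0
f′(0) = 2
f′′(0) = -12
f′′′(0) = 88
So c_3 = f′′′(0)/3! = 44/3.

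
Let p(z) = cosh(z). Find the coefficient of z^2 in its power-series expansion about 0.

p(0) = 1
p′(0) = 0
p′′(0) = 1
So c_2 = p′′(0)/2! = 1/2.

1/2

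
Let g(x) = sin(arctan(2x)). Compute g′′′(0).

Plug the Maclaurin series of the inner function into that of the outer and collect terms.
The coefficient of x^3 in the expansion is -4, so g′′′(0) = 3! * (-4) = -24.

-24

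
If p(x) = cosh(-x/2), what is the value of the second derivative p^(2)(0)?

1/4

From the series, [x^2] p = 1/8; multiply by 2! = 2 to get 1/4.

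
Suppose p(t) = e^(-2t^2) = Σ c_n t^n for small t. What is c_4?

2

p(0) = 1
p′(0) = 0
p′′(0) = -4
p′′′(0) = 0
p^(4)(0) = 48
So c_4 = p^(4)(0)/4! = 2.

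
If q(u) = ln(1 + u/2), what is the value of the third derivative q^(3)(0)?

1/4

The coefficient of u^3 in the expansion is 1/24, so q′′′(0) = 3! * (1/24) = 1/4.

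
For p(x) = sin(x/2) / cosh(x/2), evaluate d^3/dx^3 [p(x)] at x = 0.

Write the quotient as an unknown series and match coefficients against numerator = denominator · series.
The coefficient of x^3 in the expansion is -1/12, so p′′′(0) = 3! * (-1/12) = -1/2.

-1/2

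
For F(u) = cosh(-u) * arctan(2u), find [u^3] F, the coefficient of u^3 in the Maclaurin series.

-5/3

Expand each factor separately, then convolve coefficients.
F(0) = 0
F′(0) = 2
F′′(0) = 0
F′′′(0) = -10
So c_3 = F′′′(0)/3! = -5/3.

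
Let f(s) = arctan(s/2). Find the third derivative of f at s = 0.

Compute the successive derivatives at the expansion point and divide by k!.
From the series, [s^3] f = -1/24; multiply by 3! = 6 to get -1/4.

-1/4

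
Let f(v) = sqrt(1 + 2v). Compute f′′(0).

-1

The coefficient of v^2 in the expansion is -1/2, so f′′(0) = 2! * (-1/2) = -1.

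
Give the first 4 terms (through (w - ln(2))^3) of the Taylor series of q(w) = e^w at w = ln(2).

(w - ln(2))^3/3 + (w - ln(2))^2 + 2*(w - ln(2)) + 2

q(ln(2)) = 2
q′(ln(2)) = 2
q′′(ln(2)) = 2
q′′′(ln(2)) = 2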